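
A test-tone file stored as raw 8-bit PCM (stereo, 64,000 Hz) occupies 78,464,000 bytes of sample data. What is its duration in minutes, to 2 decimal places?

Byte rate = 64,000 × 1 × 2 = 128,000 bytes/s.
Duration = 78,464,000 / 128,000 = 613 s.
613 s / 60 = 10.22 minutes.

10.22 minutes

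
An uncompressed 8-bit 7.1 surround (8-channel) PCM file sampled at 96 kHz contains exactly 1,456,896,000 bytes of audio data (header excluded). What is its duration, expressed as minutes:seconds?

31:37

Byte rate = 96,000 × 1 × 8 = 768,000 bytes/s.
Duration = 1,456,896,000 / 768,000 = 1,897 s.
1,897 s = 31:37.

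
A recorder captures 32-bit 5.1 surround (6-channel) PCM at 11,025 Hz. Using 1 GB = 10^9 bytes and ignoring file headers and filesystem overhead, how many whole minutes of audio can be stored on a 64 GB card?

Uncompressed byte rate = 11,025 × 4 × 6 = 264,600 bytes/s.
Capacity = 64 × 1,000,000,000 = 64,000,000,000 bytes.
64,000,000,000 / 264,600 ≈ 241874.53 s → 4,031 minutes.

4,031 minutes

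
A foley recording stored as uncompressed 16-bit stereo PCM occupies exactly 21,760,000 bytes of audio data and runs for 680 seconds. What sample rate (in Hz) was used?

Bytes = sample_rate × seconds × bytes_per_sample × channels.
sample_rate = 21,760,000 / (680 × 2 × 2) = 21,760,000 / 2,720 = 8,000 Hz.

8,000 Hz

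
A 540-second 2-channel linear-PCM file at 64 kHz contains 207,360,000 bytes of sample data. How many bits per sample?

Bytes per sample = 207,360,000 / (64,000 × 540 × 2) = 207,360,000 / 69,120,000 = 3.
Bit depth = 3 × 8 = 24 bits.

24 bits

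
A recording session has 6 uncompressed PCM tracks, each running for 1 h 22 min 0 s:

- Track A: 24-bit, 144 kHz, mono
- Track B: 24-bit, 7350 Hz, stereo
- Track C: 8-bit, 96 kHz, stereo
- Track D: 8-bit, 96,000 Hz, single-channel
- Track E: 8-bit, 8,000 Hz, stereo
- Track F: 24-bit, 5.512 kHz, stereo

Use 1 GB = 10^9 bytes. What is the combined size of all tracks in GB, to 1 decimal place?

4.0 GB

1 h 22 min 0 s = 4,920 s.
Track A: 144,000 × 4,920 × 3 × 1 = 2,125,440,000 bytes.
Track B: 7,350 × 4,920 × 3 × 2 = 216,972,000 bytes.
Track C: 96,000 × 4,920 × 1 × 2 = 944,640,000 bytes.
Track D: 96,000 × 4,920 × 1 × 1 = 472,320,000 bytes.
Track E: 8,000 × 4,920 × 1 × 2 = 78,720,000 bytes.
Track F: 5,512 × 4,920 × 3 × 2 = 162,714,240 bytes.
Total = 4,000,806,240 bytes = 4.0 GB.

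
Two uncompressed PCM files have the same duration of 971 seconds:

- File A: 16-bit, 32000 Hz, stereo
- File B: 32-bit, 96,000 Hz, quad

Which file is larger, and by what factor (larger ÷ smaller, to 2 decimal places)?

File A: 32,000 × 2 × 2 = 128,000 bytes/s.
File B: 96,000 × 4 × 4 = 1,536,000 bytes/s.
File B is larger; ratio = 1,491,456,000 / 124,288,000 = 12.00.

File B, by a factor of 12.00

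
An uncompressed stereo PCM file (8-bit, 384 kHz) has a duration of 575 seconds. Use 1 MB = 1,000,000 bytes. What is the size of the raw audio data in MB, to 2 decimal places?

Bytes = 384,000 samples/s × 575 s × 1 bytes/sample × 2 ch = 441,600,000 bytes.
441,600,000 / 1,000,000 = 441.60 MB.

441.60 MB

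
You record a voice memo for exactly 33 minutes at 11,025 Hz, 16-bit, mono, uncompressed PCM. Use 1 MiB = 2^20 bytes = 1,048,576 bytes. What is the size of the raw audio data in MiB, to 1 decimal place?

Duration = exactly 33 minutes = 1,980 s.
Bytes = 11,025 samples/s × 1,980 s × 2 bytes/sample × 1 ch = 43,659,000 bytes.
43,659,000 / 1,048,576 = 41.6 MiB.

41.6 MiB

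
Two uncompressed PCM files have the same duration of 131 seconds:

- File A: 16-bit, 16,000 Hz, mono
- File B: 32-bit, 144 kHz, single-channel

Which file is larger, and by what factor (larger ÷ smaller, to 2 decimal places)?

File A: 16,000 × 2 × 1 = 32,000 bytes/s.
File B: 144,000 × 4 × 1 = 576,000 bytes/s.
File B is larger; ratio = 75,456,000 / 4,192,000 = 18.00.

File B, by a factor of 18.00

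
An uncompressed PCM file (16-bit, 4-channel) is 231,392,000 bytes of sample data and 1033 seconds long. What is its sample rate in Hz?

Bytes = sample_rate × seconds × bytes_per_sample × channels.
sample_rate = 231,392,000 / (1,033 × 2 × 4) = 231,392,000 / 8,264 = 28,000 Hz.

28,000 Hz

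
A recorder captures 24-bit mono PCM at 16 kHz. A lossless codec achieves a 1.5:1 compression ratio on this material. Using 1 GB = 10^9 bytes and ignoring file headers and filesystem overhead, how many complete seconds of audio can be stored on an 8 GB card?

Uncompressed byte rate = 16,000 × 3 × 1 = 48,000 bytes/s.
After 1.5:1 compression, effective rate ≈ 32000 bytes/s.
Capacity = 8 × 1,000,000,000 = 8,000,000,000 bytes.
8,000,000,000 / effective rate ≈ 250000 s → 250,000 seconds.

250,000 seconds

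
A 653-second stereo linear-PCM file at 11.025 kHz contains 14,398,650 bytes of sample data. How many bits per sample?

8 bits

Bytes per sample = 14,398,650 / (11,025 × 653 × 2) = 14,398,650 / 14,398,650 = 1.
Bit depth = 1 × 8 = 8 bits.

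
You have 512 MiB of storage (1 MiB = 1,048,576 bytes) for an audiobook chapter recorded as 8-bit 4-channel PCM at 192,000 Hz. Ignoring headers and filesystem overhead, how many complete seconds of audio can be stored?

Uncompressed byte rate = 192,000 × 1 × 4 = 768,000 bytes/s.
Capacity = 512 × 1,048,576 = 536,870,912 bytes.
536,870,912 / 768,000 ≈ 699.05 s → 699 seconds.

699 seconds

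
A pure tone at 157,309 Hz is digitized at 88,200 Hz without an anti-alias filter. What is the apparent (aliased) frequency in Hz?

19,091 Hz

Nyquist = 88,200/2 = 44,100 Hz; 157,309 Hz exceeds it.
Alias = |157,309 − 2×88,200| = |157,309 − 176,400| = 19,091 Hz.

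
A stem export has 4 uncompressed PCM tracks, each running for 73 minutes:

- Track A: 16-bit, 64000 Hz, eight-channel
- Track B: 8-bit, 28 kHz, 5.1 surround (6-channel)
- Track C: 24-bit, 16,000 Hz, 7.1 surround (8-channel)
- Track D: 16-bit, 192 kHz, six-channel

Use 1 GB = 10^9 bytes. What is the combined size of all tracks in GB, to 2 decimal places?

16.99 GB

73 minutes = 4,380 s.
Track A: 64,000 × 4,380 × 2 × 8 = 4,485,120,000 bytes.
Track B: 28,000 × 4,380 × 1 × 6 = 735,840,000 bytes.
Track C: 16,000 × 4,380 × 3 × 8 = 1,681,920,000 bytes.
Track D: 192,000 × 4,380 × 2 × 6 = 10,091,520,000 bytes.
Total = 16,994,400,000 bytes = 16.99 GB.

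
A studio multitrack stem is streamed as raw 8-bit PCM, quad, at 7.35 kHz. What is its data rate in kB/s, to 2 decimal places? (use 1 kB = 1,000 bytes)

Bit rate = 7,350 × 8 × 4 = 235,200 bits/s.
235,200 / 8 = 29,400 B/s = 29.40 kB/s.

29.40 kB/s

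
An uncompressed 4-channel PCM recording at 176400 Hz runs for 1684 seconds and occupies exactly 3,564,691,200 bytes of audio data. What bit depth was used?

24 bits

Bytes per sample = 3,564,691,200 / (176,400 × 1,684 × 4) = 3,564,691,200 / 1,188,230,400 = 3.
Bit depth = 3 × 8 = 24 bits.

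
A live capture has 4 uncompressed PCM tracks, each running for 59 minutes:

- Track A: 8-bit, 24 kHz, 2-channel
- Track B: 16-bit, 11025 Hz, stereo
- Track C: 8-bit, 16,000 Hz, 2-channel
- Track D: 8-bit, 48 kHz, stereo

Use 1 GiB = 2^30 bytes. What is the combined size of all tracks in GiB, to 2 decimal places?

0.73 GiB

59 minutes = 3,540 s.
Track A: 24,000 × 3,540 × 1 × 2 = 169,920,000 bytes.
Track B: 11,025 × 3,540 × 2 × 2 = 156,114,000 bytes.
Track C: 16,000 × 3,540 × 1 × 2 = 113,280,000 bytes.
Track D: 48,000 × 3,540 × 1 × 2 = 339,840,000 bytes.
Total = 779,154,000 bytes = 0.73 GiB.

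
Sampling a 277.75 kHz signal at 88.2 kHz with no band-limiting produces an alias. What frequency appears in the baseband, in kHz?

Nyquist = 88,200/2 = 44,100 Hz; 277,750 Hz exceeds it.
Alias = |277,750 − 3×88,200| = |277,750 − 264,600| = 13,150 Hz = 13.15 kHz.

13.15 kHz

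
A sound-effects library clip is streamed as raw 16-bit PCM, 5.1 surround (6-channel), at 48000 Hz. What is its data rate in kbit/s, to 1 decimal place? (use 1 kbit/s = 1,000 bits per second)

4608.0 kbit/s

Bit rate = 48,000 × 16 × 6 = 4,608,000 bits/s.
= 4608.0 kbit/s.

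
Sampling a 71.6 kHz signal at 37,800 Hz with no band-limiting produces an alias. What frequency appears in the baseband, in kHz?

4 kHz

Nyquist = 37,800/2 = 18,900 Hz; 71,600 Hz exceeds it.
Alias = |71,600 − 2×37,800| = |71,600 − 75,600| = 4,000 Hz = 4 kHz.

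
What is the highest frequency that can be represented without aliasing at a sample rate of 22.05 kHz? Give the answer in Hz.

11,025 Hz

Nyquist frequency = sample rate / 2 = 22,050 / 2 = 11,025 Hz.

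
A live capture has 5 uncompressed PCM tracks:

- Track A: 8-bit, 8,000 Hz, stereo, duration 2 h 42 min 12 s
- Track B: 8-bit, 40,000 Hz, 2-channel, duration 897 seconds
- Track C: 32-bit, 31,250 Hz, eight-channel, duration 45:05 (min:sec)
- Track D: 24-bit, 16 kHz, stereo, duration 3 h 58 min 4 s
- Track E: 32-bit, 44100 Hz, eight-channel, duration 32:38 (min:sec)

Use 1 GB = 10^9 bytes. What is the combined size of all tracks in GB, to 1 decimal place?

7.1 GB

Track A: 2 h 42 min 12 s = 9,732 s; 8,000 × 9,732 × 1 × 2 = 155,712,000 bytes.
Track B: 40,000 × 897 × 1 × 2 = 71,760,000 bytes.
Track C: 45:05 (min:sec) = 2,705 s; 31,250 × 2,705 × 4 × 8 = 2,705,000,000 bytes.
Track D: 3 h 58 min 4 s = 14,284 s; 16,000 × 14,284 × 3 × 2 = 1,371,264,000 bytes.
Track E: 32:38 (min:sec) = 1,958 s; 44,100 × 1,958 × 4 × 8 = 2,763,129,600 bytes.
Total = 7,066,865,600 bytes = 7.1 GB.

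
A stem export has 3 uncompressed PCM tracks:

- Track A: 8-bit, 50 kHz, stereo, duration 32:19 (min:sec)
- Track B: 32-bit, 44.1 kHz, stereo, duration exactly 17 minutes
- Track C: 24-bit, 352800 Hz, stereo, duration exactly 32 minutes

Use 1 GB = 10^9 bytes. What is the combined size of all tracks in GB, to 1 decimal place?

4.6 GB

Track A: 32:19 (min:sec) = 1,939 s; 50,000 × 1,939 × 1 × 2 = 193,900,000 bytes.
Track B: exactly 17 minutes = 1,020 s; 44,100 × 1,020 × 4 × 2 = 359,856,000 bytes.
Track C: exactly 32 minutes = 1,920 s; 352,800 × 1,920 × 3 × 2 = 4,064,256,000 bytes.
Total = 4,618,012,000 bytes = 4.6 GB.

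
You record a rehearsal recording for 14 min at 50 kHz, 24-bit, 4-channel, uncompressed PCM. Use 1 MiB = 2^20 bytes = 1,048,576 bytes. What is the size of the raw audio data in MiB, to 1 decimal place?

Duration = 14 min = 840 s.
Bytes = 50,000 samples/s × 840 s × 3 bytes/sample × 4 ch = 504,000,000 bytes.
504,000,000 / 1,048,576 = 480.7 MiB.

480.7 MiB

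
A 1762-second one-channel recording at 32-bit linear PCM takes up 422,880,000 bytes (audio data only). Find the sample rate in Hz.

60,000 Hz

Bytes = sample_rate × seconds × bytes_per_sample × channels.
sample_rate = 422,880,000 / (1,762 × 4 × 1) = 422,880,000 / 7,048 = 60,000 Hz.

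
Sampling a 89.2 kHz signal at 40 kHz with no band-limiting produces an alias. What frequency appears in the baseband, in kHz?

Nyquist = 40,000/2 = 20,000 Hz; 89,200 Hz exceeds it.
Alias = |89,200 − 2×40,000| = |89,200 − 80,000| = 9,200 Hz = 9.2 kHz.

9.2 kHz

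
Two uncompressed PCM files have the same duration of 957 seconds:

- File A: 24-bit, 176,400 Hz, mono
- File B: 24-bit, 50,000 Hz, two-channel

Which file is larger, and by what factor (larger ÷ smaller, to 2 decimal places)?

File A: 176,400 × 3 × 1 = 529,200 bytes/s.
File B: 50,000 × 3 × 2 = 300,000 bytes/s.
File A is larger; ratio = 506,444,400 / 287,100,000 = 1.76.

File A, by a factor of 1.76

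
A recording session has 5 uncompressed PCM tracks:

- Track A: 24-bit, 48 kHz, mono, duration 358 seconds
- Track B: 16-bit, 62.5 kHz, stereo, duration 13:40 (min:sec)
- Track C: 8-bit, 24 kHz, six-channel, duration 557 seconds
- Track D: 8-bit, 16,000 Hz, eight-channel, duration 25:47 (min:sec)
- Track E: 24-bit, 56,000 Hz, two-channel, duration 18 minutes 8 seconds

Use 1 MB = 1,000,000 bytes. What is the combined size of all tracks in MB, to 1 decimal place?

Track A: 48,000 × 358 × 3 × 1 = 51,552,000 bytes.
Track B: 13:40 (min:sec) = 820 s; 62,500 × 820 × 2 × 2 = 205,000,000 bytes.
Track C: 24,000 × 557 × 1 × 6 = 80,208,000 bytes.
Track D: 25:47 (min:sec) = 1,547 s; 16,000 × 1,547 × 1 × 8 = 198,016,000 bytes.
Track E: 18 minutes 8 seconds = 1,088 s; 56,000 × 1,088 × 3 × 2 = 365,568,000 bytes.
Total = 900,344,000 bytes = 900.3 MB.

900.3 MB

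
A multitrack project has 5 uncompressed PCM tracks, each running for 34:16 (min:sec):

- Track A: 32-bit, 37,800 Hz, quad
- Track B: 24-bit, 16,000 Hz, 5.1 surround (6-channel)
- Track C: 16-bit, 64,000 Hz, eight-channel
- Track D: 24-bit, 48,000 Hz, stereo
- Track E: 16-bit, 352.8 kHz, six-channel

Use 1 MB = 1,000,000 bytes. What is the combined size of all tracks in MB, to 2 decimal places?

34:16 (min:sec) = 2,056 s.
Track A: 37,800 × 2,056 × 4 × 4 = 1,243,468,800 bytes.
Track B: 16,000 × 2,056 × 3 × 6 = 592,128,000 bytes.
Track C: 64,000 × 2,056 × 2 × 8 = 2,105,344,000 bytes.
Track D: 48,000 × 2,056 × 3 × 2 = 592,128,000 bytes.
Track E: 352,800 × 2,056 × 2 × 6 = 8,704,281,600 bytes.
Total = 13,237,350,400 bytes = 13237.35 MB.

13237.35 MB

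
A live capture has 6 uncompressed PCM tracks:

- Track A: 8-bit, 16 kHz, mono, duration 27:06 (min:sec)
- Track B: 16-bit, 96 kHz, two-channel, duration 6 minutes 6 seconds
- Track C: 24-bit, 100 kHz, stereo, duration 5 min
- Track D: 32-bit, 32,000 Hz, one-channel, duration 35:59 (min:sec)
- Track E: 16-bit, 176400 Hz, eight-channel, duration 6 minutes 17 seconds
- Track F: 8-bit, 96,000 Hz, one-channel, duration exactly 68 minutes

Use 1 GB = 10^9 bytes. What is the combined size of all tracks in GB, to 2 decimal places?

Track A: 27:06 (min:sec) = 1,626 s; 16,000 × 1,626 × 1 × 1 = 26,016,000 bytes.
Track B: 6 minutes 6 seconds = 366 s; 96,000 × 366 × 2 × 2 = 140,544,000 bytes.
Track C: 5 min = 300 s; 100,000 × 300 × 3 × 2 = 180,000,000 bytes.
Track D: 35:59 (min:sec) = 2,159 s; 32,000 × 2,159 × 4 × 1 = 276,352,000 bytes.
Track E: 6 minutes 17 seconds = 377 s; 176,400 × 377 × 2 × 8 = 1,064,044,800 bytes.
Track F: exactly 68 minutes = 4,080 s; 96,000 × 4,080 × 1 × 1 = 391,680,000 bytes.
Total = 2,078,636,800 bytes = 2.08 GB.

2.08 GB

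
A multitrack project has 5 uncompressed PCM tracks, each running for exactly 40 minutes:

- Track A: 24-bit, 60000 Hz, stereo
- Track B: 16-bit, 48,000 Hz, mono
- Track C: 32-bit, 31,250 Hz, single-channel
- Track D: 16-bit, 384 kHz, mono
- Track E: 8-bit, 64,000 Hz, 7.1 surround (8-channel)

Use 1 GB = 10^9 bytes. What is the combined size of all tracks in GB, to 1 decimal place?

exactly 40 minutes = 2,400 s.
Track A: 60,000 × 2,400 × 3 × 2 = 864,000,000 bytes.
Track B: 48,000 × 2,400 × 2 × 1 = 230,400,000 bytes.
Track C: 31,250 × 2,400 × 4 × 1 = 300,000,000 bytes.
Track D: 384,000 × 2,400 × 2 × 1 = 1,843,200,000 bytes.
Track E: 64,000 × 2,400 × 1 × 8 = 1,228,800,000 bytes.
Total = 4,466,400,000 bytes = 4.5 GB.

4.5 GB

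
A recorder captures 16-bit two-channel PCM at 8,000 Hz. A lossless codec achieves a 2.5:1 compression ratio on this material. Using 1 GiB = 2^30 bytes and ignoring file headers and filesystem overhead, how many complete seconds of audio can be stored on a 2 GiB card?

167,772 seconds

Uncompressed byte rate = 8,000 × 2 × 2 = 32,000 bytes/s.
After 2.5:1 compression, effective rate ≈ 12800 bytes/s.
Capacity = 2 × 1,073,741,824 = 2,147,483,648 bytes.
2,147,483,648 / effective rate ≈ 167772.16 s → 167,772 seconds.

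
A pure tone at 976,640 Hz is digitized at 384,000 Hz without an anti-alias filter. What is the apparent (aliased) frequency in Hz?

175,360 Hz

Nyquist = 384,000/2 = 192,000 Hz; 976,640 Hz exceeds it.
Alias = |976,640 − 3×384,000| = |976,640 − 1,152,000| = 175,360 Hz.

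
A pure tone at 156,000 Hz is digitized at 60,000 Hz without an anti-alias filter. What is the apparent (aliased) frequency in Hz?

Nyquist = 60,000/2 = 30,000 Hz; 156,000 Hz exceeds it.
Alias = |156,000 − 3×60,000| = |156,000 − 180,000| = 24,000 Hz.

24,000 Hz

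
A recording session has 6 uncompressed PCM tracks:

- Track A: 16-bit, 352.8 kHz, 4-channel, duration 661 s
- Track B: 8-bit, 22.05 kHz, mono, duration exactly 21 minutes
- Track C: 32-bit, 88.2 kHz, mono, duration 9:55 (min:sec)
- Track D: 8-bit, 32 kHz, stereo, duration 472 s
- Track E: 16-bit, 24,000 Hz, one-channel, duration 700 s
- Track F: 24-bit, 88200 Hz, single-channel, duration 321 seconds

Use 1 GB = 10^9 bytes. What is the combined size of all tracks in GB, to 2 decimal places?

Track A: 352,800 × 661 × 2 × 4 = 1,865,606,400 bytes.
Track B: exactly 21 minutes = 1,260 s; 22,050 × 1,260 × 1 × 1 = 27,783,000 bytes.
Track C: 9:55 (min:sec) = 595 s; 88,200 × 595 × 4 × 1 = 209,916,000 bytes.
Track D: 32,000 × 472 × 1 × 2 = 30,208,000 bytes.
Track E: 24,000 × 700 × 2 × 1 = 33,600,000 bytes.
Track F: 88,200 × 321 × 3 × 1 = 84,936,600 bytes.
Total = 2,252,050,000 bytes = 2.25 GB.

2.25 GB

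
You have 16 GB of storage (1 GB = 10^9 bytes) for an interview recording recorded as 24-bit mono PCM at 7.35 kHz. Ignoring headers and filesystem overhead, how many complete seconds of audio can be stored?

725,623 seconds

Uncompressed byte rate = 7,350 × 3 × 1 = 22,050 bytes/s.
Capacity = 16 × 1,000,000,000 = 16,000,000,000 bytes.
16,000,000,000 / 22,050 ≈ 725623.58 s → 725,623 seconds.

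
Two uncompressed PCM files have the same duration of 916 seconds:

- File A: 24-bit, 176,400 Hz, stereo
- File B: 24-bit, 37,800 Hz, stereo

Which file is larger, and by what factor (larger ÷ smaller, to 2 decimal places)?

File A: 176,400 × 3 × 2 = 1,058,400 bytes/s.
File B: 37,800 × 3 × 2 = 226,800 bytes/s.
File A is larger; ratio = 969,494,400 / 207,748,800 = 4.67.

File A, by a factor of 4.67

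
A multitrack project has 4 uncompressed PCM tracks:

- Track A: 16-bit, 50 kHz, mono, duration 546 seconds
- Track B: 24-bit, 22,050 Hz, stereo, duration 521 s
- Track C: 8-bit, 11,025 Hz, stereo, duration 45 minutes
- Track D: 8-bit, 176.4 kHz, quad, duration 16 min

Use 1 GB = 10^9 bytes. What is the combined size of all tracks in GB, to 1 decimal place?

Track A: 50,000 × 546 × 2 × 1 = 54,600,000 bytes.
Track B: 22,050 × 521 × 3 × 2 = 68,928,300 bytes.
Track C: 45 minutes = 2,700 s; 11,025 × 2,700 × 1 × 2 = 59,535,000 bytes.
Track D: 16 min = 960 s; 176,400 × 960 × 1 × 4 = 677,376,000 bytes.
Total = 860,439,300 bytes = 0.9 GB.

0.9 GB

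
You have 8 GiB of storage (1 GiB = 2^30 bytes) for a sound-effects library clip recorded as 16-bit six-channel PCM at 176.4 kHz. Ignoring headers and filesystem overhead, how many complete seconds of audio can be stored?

Uncompressed byte rate = 176,400 × 2 × 6 = 2,116,800 bytes/s.
Capacity = 8 × 1,073,741,824 = 8,589,934,592 bytes.
8,589,934,592 / 2,116,800 ≈ 4057.98 s → 4,057 seconds.

4,057 seconds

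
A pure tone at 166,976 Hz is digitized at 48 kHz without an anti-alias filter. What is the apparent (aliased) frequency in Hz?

Nyquist = 48,000/2 = 24,000 Hz; 166,976 Hz exceeds it.
Alias = |166,976 − 3×48,000| = |166,976 − 144,000| = 22,976 Hz.

22,976 Hz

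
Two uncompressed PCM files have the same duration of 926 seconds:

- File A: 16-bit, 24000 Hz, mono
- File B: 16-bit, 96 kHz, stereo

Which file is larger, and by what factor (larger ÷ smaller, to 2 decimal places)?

File A: 24,000 × 2 × 1 = 48,000 bytes/s.
File B: 96,000 × 2 × 2 = 384,000 bytes/s.
File B is larger; ratio = 355,584,000 / 44,448,000 = 8.00.

File B, by a factor of 8.00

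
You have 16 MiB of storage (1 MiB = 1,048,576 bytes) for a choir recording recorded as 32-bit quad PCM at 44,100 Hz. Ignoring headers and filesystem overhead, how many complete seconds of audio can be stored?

23 seconds

Uncompressed byte rate = 44,100 × 4 × 4 = 705,600 bytes/s.
Capacity = 16 × 1,048,576 = 16,777,216 bytes.
16,777,216 / 705,600 ≈ 23.78 s → 23 seconds.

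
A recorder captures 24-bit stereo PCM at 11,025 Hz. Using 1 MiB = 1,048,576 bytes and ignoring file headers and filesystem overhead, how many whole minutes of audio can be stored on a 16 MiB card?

4 minutes

Uncompressed byte rate = 11,025 × 3 × 2 = 66,150 bytes/s.
Capacity = 16 × 1,048,576 = 16,777,216 bytes.
16,777,216 / 66,150 ≈ 253.62 s → 4 minutes.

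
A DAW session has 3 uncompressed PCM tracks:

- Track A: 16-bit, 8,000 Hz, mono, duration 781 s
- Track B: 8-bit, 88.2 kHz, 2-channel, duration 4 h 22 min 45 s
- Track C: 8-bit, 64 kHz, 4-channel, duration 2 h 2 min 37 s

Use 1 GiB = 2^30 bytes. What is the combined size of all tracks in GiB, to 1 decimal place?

Track A: 8,000 × 781 × 2 × 1 = 12,496,000 bytes.
Track B: 4 h 22 min 45 s = 15,765 s; 88,200 × 15,765 × 1 × 2 = 2,780,946,000 bytes.
Track C: 2 h 2 min 37 s = 7,357 s; 64,000 × 7,357 × 1 × 4 = 1,883,392,000 bytes.
Total = 4,676,834,000 bytes = 4.4 GiB.

4.4 GiB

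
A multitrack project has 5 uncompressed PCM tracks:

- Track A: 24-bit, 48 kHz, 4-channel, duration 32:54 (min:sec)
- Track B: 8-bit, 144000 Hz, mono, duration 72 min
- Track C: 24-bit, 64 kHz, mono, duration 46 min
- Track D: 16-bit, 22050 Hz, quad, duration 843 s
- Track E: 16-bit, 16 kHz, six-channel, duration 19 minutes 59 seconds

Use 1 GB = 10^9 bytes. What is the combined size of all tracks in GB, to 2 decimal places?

Track A: 32:54 (min:sec) = 1,974 s; 48,000 × 1,974 × 3 × 4 = 1,137,024,000 bytes.
Track B: 72 min = 4,320 s; 144,000 × 4,320 × 1 × 1 = 622,080,000 bytes.
Track C: 46 min = 2,760 s; 64,000 × 2,760 × 3 × 1 = 529,920,000 bytes.
Track D: 22,050 × 843 × 2 × 4 = 148,705,200 bytes.
Track E: 19 minutes 59 seconds = 1,199 s; 16,000 × 1,199 × 2 × 6 = 230,208,000 bytes.
Total = 2,667,937,200 bytes = 2.67 GB.

2.67 GB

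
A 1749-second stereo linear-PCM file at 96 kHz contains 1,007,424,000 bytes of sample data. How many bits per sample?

24 bits

Bytes per sample = 1,007,424,000 / (96,000 × 1,749 × 2) = 1,007,424,000 / 335,808,000 = 3.
Bit depth = 3 × 8 = 24 bits.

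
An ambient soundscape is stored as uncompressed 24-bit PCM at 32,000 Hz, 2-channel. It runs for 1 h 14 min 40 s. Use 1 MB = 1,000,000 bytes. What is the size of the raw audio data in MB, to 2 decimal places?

Duration = 1 h 14 min 40 s = 4,480 s.
Bytes = 32,000 samples/s × 4,480 s × 3 bytes/sample × 2 ch = 860,160,000 bytes.
860,160,000 / 1,000,000 = 860.16 MB.

860.16 MB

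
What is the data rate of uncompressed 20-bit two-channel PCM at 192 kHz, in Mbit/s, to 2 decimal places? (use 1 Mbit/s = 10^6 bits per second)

7.68 Mbit/s

Bit rate = 192,000 × 20 × 2 = 7,680,000 bits/s.
= 7.68 Mbit/s.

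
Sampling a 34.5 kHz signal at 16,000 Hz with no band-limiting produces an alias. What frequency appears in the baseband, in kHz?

2.5 kHz

Nyquist = 16,000/2 = 8,000 Hz; 34,500 Hz exceeds it.
Alias = |34,500 − 2×16,000| = |34,500 − 32,000| = 2,500 Hz = 2.5 kHz.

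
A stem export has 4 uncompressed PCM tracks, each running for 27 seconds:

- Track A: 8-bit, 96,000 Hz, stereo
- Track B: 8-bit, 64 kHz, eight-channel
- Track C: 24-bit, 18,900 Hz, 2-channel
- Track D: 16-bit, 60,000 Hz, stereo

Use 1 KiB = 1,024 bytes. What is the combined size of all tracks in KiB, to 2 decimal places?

27880.66 KiB

Track A: 96,000 × 27 × 1 × 2 = 5,184,000 bytes.
Track B: 64,000 × 27 × 1 × 8 = 13,824,000 bytes.
Track C: 18,900 × 27 × 3 × 2 = 3,061,800 bytes.
Track D: 60,000 × 27 × 2 × 2 = 6,480,000 bytes.
Total = 28,549,800 bytes = 27880.66 KiB.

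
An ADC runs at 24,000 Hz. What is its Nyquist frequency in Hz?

Nyquist frequency = sample rate / 2 = 24,000 / 2 = 12,000 Hz.

12,000 Hz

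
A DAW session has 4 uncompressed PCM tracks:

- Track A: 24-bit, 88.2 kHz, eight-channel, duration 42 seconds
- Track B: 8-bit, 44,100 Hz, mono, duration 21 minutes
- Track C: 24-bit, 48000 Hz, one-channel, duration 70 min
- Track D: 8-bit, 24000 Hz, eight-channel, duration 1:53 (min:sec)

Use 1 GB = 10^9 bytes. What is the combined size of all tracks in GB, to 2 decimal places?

0.77 GB

Track A: 88,200 × 42 × 3 × 8 = 88,905,600 bytes.
Track B: 21 minutes = 1,260 s; 44,100 × 1,260 × 1 × 1 = 55,566,000 bytes.
Track C: 70 min = 4,200 s; 48,000 × 4,200 × 3 × 1 = 604,800,000 bytes.
Track D: 1:53 (min:sec) = 113 s; 24,000 × 113 × 1 × 8 = 21,696,000 bytes.
Total = 770,967,600 bytes = 0.77 GB.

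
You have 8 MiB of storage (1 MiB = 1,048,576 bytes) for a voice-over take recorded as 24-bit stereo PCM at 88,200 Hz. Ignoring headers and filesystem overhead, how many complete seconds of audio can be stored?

Uncompressed byte rate = 88,200 × 3 × 2 = 529,200 bytes/s.
Capacity = 8 × 1,048,576 = 8,388,608 bytes.
8,388,608 / 529,200 ≈ 15.85 s → 15 seconds.

15 seconds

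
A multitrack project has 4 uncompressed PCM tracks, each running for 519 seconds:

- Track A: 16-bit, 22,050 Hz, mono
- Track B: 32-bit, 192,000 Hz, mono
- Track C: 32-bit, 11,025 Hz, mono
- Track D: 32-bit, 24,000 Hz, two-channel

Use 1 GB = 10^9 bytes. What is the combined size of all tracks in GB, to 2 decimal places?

0.54 GB

Track A: 22,050 × 519 × 2 × 1 = 22,887,900 bytes.
Track B: 192,000 × 519 × 4 × 1 = 398,592,000 bytes.
Track C: 11,025 × 519 × 4 × 1 = 22,887,900 bytes.
Track D: 24,000 × 519 × 4 × 2 = 99,648,000 bytes.
Total = 544,015,800 bytes = 0.54 GB.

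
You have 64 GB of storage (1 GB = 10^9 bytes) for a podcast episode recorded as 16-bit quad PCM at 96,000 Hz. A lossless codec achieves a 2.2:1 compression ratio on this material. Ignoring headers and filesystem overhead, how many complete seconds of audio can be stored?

183,333 seconds

Uncompressed byte rate = 96,000 × 2 × 4 = 768,000 bytes/s.
After 2.2:1 compression, effective rate ≈ 349090.91 bytes/s.
Capacity = 64 × 1,000,000,000 = 64,000,000,000 bytes.
64,000,000,000 / effective rate ≈ 183333.33 s → 183,333 seconds.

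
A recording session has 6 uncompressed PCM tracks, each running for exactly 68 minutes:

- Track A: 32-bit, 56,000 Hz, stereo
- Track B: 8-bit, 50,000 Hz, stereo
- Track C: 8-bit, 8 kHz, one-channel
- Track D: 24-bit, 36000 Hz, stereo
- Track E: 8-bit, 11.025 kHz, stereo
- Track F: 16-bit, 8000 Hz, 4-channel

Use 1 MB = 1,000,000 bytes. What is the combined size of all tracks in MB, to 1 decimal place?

exactly 68 minutes = 4,080 s.
Track A: 56,000 × 4,080 × 4 × 2 = 1,827,840,000 bytes.
Track B: 50,000 × 4,080 × 1 × 2 = 408,000,000 bytes.
Track C: 8,000 × 4,080 × 1 × 1 = 32,640,000 bytes.
Track D: 36,000 × 4,080 × 3 × 2 = 881,280,000 bytes.
Track E: 11,025 × 4,080 × 1 × 2 = 89,964,000 bytes.
Track F: 8,000 × 4,080 × 2 × 4 = 261,120,000 bytes.
Total = 3,500,844,000 bytes = 3500.8 MB.

3500.8 MB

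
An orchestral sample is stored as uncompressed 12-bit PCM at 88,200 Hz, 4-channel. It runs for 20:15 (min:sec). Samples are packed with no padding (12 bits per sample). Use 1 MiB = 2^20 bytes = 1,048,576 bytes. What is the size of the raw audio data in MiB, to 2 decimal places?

Duration = 20:15 (min:sec) = 1,215 s.
Bits = 88,200 × 1,215 × 12 × 4 = 5,143,824,000 bits = 642,978,000 bytes.
642,978,000 / 1,048,576 = 613.19 MiB.

613.19 MiB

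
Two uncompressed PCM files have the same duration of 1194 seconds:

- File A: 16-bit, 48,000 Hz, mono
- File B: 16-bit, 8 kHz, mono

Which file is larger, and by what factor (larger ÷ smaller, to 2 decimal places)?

File A, by a factor of 6.00

File A: 48,000 × 2 × 1 = 96,000 bytes/s.
File B: 8,000 × 2 × 1 = 16,000 bytes/s.
File A is larger; ratio = 114,624,000 / 19,104,000 = 6.00.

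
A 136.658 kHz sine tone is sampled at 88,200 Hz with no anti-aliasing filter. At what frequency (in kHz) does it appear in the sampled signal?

Nyquist = 88,200/2 = 44,100 Hz; 136,658 Hz exceeds it.
Alias = |136,658 − 2×88,200| = |136,658 − 176,400| = 39,742 Hz = 39.742 kHz.

39.742 kHz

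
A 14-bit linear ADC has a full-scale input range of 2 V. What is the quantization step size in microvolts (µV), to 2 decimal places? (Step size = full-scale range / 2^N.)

122.07 µV

2 V / 2^14 = 2 / 16,384 V = 122.07 µV.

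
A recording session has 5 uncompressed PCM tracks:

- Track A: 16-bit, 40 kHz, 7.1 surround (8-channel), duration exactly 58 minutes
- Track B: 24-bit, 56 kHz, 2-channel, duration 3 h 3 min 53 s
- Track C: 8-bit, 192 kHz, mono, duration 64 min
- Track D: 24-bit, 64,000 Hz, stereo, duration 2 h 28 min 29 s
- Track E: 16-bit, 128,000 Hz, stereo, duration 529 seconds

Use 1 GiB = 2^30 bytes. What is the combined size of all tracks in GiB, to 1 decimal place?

Track A: exactly 58 minutes = 3,480 s; 40,000 × 3,480 × 2 × 8 = 2,227,200,000 bytes.
Track B: 3 h 3 min 53 s = 11,033 s; 56,000 × 11,033 × 3 × 2 = 3,707,088,000 bytes.
Track C: 64 min = 3,840 s; 192,000 × 3,840 × 1 × 1 = 737,280,000 bytes.
Track D: 2 h 28 min 29 s = 8,909 s; 64,000 × 8,909 × 3 × 2 = 3,421,056,000 bytes.
Track E: 128,000 × 529 × 2 × 2 = 270,848,000 bytes.
Total = 10,363,472,000 bytes = 9.7 GiB.

9.7 GiB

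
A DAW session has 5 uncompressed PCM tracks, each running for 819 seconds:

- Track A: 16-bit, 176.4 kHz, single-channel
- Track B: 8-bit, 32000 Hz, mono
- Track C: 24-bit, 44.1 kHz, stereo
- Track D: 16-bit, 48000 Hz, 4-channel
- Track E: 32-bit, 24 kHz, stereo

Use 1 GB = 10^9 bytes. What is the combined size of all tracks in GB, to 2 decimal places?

Track A: 176,400 × 819 × 2 × 1 = 288,943,200 bytes.
Track B: 32,000 × 819 × 1 × 1 = 26,208,000 bytes.
Track C: 44,100 × 819 × 3 × 2 = 216,707,400 bytes.
Track D: 48,000 × 819 × 2 × 4 = 314,496,000 bytes.
Track E: 24,000 × 819 × 4 × 2 = 157,248,000 bytes.
Total = 1,003,602,600 bytes = 1.00 GB.

1.00 GB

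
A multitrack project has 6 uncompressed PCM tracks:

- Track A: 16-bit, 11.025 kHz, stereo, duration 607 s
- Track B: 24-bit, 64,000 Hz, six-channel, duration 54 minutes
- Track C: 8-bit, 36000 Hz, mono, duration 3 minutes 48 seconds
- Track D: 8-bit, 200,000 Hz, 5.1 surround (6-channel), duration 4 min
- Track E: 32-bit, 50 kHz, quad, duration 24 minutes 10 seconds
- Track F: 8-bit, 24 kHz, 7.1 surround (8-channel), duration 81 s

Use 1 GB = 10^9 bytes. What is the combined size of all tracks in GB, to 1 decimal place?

Track A: 11,025 × 607 × 2 × 2 = 26,768,700 bytes.
Track B: 54 minutes = 3,240 s; 64,000 × 3,240 × 3 × 6 = 3,732,480,000 bytes.
Track C: 3 minutes 48 seconds = 228 s; 36,000 × 228 × 1 × 1 = 8,208,000 bytes.
Track D: 4 min = 240 s; 200,000 × 240 × 1 × 6 = 288,000,000 bytes.
Track E: 24 minutes 10 seconds = 1,450 s; 50,000 × 1,450 × 4 × 4 = 1,160,000,000 bytes.
Track F: 24,000 × 81 × 1 × 8 = 15,552,000 bytes.
Total = 5,231,008,700 bytes = 5.2 GB.

5.2 GB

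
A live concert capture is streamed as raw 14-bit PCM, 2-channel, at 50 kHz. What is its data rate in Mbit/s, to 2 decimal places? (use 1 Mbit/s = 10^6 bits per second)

Bit rate = 50,000 × 14 × 2 = 1,400,000 bits/s.
= 1.40 Mbit/s.

1.40 Mbit/s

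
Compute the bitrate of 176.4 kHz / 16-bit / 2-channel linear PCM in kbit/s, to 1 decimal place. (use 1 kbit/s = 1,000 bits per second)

Bit rate = 176,400 × 16 × 2 = 5,644,800 bits/s.
= 5644.8 kbit/s.

5644.8 kbit/s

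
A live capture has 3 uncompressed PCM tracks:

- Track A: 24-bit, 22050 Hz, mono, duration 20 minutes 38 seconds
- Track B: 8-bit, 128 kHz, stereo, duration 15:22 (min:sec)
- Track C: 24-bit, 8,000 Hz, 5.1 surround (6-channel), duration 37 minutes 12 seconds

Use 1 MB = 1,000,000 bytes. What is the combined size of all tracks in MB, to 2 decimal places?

Track A: 20 minutes 38 seconds = 1,238 s; 22,050 × 1,238 × 3 × 1 = 81,893,700 bytes.
Track B: 15:22 (min:sec) = 922 s; 128,000 × 922 × 1 × 2 = 236,032,000 bytes.
Track C: 37 minutes 12 seconds = 2,232 s; 8,000 × 2,232 × 3 × 6 = 321,408,000 bytes.
Total = 639,333,700 bytes = 639.33 MB.

639.33 MB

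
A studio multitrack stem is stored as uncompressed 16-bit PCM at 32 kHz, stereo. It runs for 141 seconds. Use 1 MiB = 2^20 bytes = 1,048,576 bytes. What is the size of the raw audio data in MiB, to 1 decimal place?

Bytes = 32,000 samples/s × 141 s × 2 bytes/sample × 2 ch = 18,048,000 bytes.
18,048,000 / 1,048,576 = 17.2 MiB.

17.2 MiB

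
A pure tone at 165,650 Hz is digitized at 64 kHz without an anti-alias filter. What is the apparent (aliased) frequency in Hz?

26,350 Hz

Nyquist = 64,000/2 = 32,000 Hz; 165,650 Hz exceeds it.
Alias = |165,650 − 3×64,000| = |165,650 − 192,000| = 26,350 Hz.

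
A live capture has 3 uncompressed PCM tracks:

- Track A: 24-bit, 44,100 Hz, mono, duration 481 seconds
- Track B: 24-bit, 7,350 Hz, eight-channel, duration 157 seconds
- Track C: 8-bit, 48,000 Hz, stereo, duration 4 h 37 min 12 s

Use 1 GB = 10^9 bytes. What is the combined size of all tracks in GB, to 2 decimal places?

Track A: 44,100 × 481 × 3 × 1 = 63,636,300 bytes.
Track B: 7,350 × 157 × 3 × 8 = 27,694,800 bytes.
Track C: 4 h 37 min 12 s = 16,632 s; 48,000 × 16,632 × 1 × 2 = 1,596,672,000 bytes.
Total = 1,688,003,100 bytes = 1.69 GB.

1.69 GB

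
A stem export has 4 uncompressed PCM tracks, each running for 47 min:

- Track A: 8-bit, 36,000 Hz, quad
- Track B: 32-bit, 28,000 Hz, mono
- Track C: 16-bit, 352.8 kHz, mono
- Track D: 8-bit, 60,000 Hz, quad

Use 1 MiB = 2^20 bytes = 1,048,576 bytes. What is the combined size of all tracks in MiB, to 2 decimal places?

47 min = 2,820 s.
Track A: 36,000 × 2,820 × 1 × 4 = 406,080,000 bytes.
Track B: 28,000 × 2,820 × 4 × 1 = 315,840,000 bytes.
Track C: 352,800 × 2,820 × 2 × 1 = 1,989,792,000 bytes.
Track D: 60,000 × 2,820 × 1 × 4 = 676,800,000 bytes.
Total = 3,388,512,000 bytes = 3231.54 MiB.

3231.54 MiB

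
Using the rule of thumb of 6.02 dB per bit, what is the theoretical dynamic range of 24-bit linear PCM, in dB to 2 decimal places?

24 × 6.02 = 144.48 dB.

144.48 dB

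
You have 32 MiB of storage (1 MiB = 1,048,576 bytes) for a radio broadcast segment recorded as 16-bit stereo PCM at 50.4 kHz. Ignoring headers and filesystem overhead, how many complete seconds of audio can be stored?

166 seconds

Uncompressed byte rate = 50,400 × 2 × 2 = 201,600 bytes/s.
Capacity = 32 × 1,048,576 = 33,554,432 bytes.
33,554,432 / 201,600 ≈ 166.44 s → 166 seconds.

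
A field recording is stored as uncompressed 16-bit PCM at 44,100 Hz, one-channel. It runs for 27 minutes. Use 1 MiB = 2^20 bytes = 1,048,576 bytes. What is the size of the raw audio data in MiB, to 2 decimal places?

136.26 MiB

Duration = 27 minutes = 1,620 s.
Bytes = 44,100 samples/s × 1,620 s × 2 bytes/sample × 1 ch = 142,884,000 bytes.
142,884,000 / 1,048,576 = 136.26 MiB.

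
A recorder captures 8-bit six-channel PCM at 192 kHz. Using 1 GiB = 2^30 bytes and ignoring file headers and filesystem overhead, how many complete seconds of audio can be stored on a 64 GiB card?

Uncompressed byte rate = 192,000 × 1 × 6 = 1,152,000 bytes/s.
Capacity = 64 × 1,073,741,824 = 68,719,476,736 bytes.
68,719,476,736 / 1,152,000 ≈ 59652.32 s → 59,652 seconds.

59,652 seconds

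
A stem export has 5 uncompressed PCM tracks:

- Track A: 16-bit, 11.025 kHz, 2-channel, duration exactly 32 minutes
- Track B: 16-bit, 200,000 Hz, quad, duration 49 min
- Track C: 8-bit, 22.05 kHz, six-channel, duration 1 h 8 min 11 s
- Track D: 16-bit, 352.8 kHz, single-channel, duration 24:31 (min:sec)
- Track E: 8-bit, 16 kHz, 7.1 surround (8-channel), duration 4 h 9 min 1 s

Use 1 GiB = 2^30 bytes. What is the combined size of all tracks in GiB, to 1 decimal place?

7.7 GiB

Track A: exactly 32 minutes = 1,920 s; 11,025 × 1,920 × 2 × 2 = 84,672,000 bytes.
Track B: 49 min = 2,940 s; 200,000 × 2,940 × 2 × 4 = 4,704,000,000 bytes.
Track C: 1 h 8 min 11 s = 4,091 s; 22,050 × 4,091 × 1 × 6 = 541,239,300 bytes.
Track D: 24:31 (min:sec) = 1,471 s; 352,800 × 1,471 × 2 × 1 = 1,037,937,600 bytes.
Track E: 4 h 9 min 1 s = 14,941 s; 16,000 × 14,941 × 1 × 8 = 1,912,448,000 bytes.
Total = 8,280,296,900 bytes = 7.7 GiB.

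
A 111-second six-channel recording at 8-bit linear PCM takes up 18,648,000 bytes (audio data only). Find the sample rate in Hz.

Bytes = sample_rate × seconds × bytes_per_sample × channels.
sample_rate = 18,648,000 / (111 × 1 × 6) = 18,648,000 / 666 = 28,000 Hz.

28,000 Hz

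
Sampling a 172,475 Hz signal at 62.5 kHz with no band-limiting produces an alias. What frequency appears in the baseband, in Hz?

Nyquist = 62,500/2 = 31,250 Hz; 172,475 Hz exceeds it.
Alias = |172,475 − 3×62,500| = |172,475 − 187,500| = 15,025 Hz.

15,025 Hz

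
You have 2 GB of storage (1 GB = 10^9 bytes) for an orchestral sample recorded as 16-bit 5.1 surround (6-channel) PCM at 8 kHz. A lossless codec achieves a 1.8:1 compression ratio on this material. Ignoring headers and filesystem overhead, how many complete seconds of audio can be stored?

Uncompressed byte rate = 8,000 × 2 × 6 = 96,000 bytes/s.
After 1.8:1 compression, effective rate ≈ 53333.33 bytes/s.
Capacity = 2 × 1,000,000,000 = 2,000,000,000 bytes.
2,000,000,000 / effective rate ≈ 37500 s → 37,500 seconds.

37,500 seconds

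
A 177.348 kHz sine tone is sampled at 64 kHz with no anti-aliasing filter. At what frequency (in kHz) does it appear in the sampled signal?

Nyquist = 64,000/2 = 32,000 Hz; 177,348 Hz exceeds it.
Alias = |177,348 − 3×64,000| = |177,348 − 192,000| = 14,652 Hz = 14.652 kHz.

14.652 kHz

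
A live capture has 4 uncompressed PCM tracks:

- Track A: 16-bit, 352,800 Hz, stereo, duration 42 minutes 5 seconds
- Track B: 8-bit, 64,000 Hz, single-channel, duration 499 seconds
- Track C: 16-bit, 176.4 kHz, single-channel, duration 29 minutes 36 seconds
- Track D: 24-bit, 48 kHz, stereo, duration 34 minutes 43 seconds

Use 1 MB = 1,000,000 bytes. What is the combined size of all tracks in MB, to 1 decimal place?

4821.7 MB

Track A: 42 minutes 5 seconds = 2,525 s; 352,800 × 2,525 × 2 × 2 = 3,563,280,000 bytes.
Track B: 64,000 × 499 × 1 × 1 = 31,936,000 bytes.
Track C: 29 minutes 36 seconds = 1,776 s; 176,400 × 1,776 × 2 × 1 = 626,572,800 bytes.
Track D: 34 minutes 43 seconds = 2,083 s; 48,000 × 2,083 × 3 × 2 = 599,904,000 bytes.
Total = 4,821,692,800 bytes = 4821.7 MB.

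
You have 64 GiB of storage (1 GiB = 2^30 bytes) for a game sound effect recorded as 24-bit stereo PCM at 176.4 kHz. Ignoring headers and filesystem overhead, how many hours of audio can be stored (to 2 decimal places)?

Uncompressed byte rate = 176,400 × 3 × 2 = 1,058,400 bytes/s.
Capacity = 64 × 1,073,741,824 = 68,719,476,736 bytes.
68,719,476,736 / 1,058,400 ≈ 64927.7 s → 18.04 hours.

18.04 hours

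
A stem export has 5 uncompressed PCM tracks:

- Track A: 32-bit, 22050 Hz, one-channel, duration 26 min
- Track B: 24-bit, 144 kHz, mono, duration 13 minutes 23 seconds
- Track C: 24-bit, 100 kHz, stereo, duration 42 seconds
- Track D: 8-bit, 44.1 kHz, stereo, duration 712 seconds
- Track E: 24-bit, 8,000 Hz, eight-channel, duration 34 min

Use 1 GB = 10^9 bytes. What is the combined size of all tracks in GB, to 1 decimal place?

1.0 GB

Track A: 26 min = 1,560 s; 22,050 × 1,560 × 4 × 1 = 137,592,000 bytes.
Track B: 13 minutes 23 seconds = 803 s; 144,000 × 803 × 3 × 1 = 346,896,000 bytes.
Track C: 100,000 × 42 × 3 × 2 = 25,200,000 bytes.
Track D: 44,100 × 712 × 1 × 2 = 62,798,400 bytes.
Track E: 34 min = 2,040 s; 8,000 × 2,040 × 3 × 8 = 391,680,000 bytes.
Total = 964,166,400 bytes = 1.0 GB.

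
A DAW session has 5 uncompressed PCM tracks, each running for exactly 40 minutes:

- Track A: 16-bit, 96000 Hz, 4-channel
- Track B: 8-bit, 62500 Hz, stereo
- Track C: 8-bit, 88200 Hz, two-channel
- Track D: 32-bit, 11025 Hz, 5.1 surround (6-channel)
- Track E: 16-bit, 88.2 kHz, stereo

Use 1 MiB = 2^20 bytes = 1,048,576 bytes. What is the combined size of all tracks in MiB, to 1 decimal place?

3860.8 MiB

exactly 40 minutes = 2,400 s.
Track A: 96,000 × 2,400 × 2 × 4 = 1,843,200,000 bytes.
Track B: 62,500 × 2,400 × 1 × 2 = 300,000,000 bytes.
Track C: 88,200 × 2,400 × 1 × 2 = 423,360,000 bytes.
Track D: 11,025 × 2,400 × 4 × 6 = 635,040,000 bytes.
Track E: 88,200 × 2,400 × 2 × 2 = 846,720,000 bytes.
Total = 4,048,320,000 bytes = 3860.8 MiB.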